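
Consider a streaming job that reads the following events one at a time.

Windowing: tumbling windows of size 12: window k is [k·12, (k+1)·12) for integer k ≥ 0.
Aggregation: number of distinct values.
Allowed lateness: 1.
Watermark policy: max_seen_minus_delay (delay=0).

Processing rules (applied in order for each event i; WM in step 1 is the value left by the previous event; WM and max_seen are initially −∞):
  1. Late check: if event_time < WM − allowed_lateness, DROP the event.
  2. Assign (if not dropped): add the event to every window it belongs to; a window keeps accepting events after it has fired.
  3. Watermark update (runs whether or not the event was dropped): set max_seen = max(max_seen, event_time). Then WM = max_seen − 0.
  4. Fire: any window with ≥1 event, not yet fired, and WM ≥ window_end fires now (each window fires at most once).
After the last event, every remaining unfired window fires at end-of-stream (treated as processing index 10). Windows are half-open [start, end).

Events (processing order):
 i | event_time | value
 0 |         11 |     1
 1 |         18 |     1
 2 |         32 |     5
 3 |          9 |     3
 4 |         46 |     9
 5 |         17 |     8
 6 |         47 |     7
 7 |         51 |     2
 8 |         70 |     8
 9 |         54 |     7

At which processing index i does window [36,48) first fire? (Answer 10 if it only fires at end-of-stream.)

i=0 t=11 v=1: → [0,12); WM=11
i=1 t=18 v=1: → [12,24); WM=18; [0,12) fires=1
i=2 t=32 v=5: → [24,36); WM=32; [12,24) fires=1
i=3 t=9 v=3: DROP (t<32-1); WM=32
i=4 t=46 v=9: → [36,48); WM=46; [24,36) fires=1
i=5 t=17 v=8: DROP (t<46-1); WM=46
i=6 t=47 v=7: → [36,48); WM=47
i=7 t=51 v=2: → [48,60); WM=51; [36,48) fires=2
i=8 t=70 v=8: → [60,72); WM=70; [48,60) fires=1
i=9 t=54 v=7: DROP (t<70-1); WM=70

7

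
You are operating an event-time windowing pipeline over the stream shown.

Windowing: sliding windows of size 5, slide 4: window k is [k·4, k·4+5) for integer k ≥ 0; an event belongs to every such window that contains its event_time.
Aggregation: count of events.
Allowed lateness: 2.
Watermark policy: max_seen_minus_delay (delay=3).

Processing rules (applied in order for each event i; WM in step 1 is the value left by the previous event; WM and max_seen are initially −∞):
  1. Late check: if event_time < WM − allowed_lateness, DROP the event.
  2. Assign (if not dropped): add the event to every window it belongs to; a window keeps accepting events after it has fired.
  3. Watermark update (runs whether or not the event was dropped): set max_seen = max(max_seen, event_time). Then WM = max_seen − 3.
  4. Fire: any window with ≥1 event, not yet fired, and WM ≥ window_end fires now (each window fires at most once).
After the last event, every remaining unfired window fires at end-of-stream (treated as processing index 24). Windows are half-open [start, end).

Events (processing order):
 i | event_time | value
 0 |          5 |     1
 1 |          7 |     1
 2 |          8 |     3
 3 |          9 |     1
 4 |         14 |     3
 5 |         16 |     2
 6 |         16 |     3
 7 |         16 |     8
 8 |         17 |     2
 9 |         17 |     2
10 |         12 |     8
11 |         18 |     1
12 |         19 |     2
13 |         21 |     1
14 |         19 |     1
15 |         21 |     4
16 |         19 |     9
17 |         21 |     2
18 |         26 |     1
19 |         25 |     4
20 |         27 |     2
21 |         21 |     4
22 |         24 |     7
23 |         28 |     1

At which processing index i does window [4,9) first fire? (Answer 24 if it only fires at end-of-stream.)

4

i=0 t=5 v=1: → [4,9); WM=2
i=1 t=7 v=1: → [4,9); WM=4
i=2 t=8 v=3: → [8,13),[4,9); WM=5
i=3 t=9 v=1: → [8,13); WM=6
i=4 t=14 v=3: → [12,17); WM=11; [4,9) fires=3
i=5 t=16 v=2: → [16,21),[12,17); WM=13; [8,13) fires=2
i=6 t=16 v=3: → [16,21),[12,17); WM=13
i=7 t=16 v=8: → [16,21),[12,17); WM=13
i=8 t=17 v=2: → [16,21); WM=14
i=9 t=17 v=2: → [16,21); WM=14
i=10 t=12 v=8: → [12,17),[8,13); WM=14
i=11 t=18 v=1: → [16,21); WM=15
i=12 t=19 v=2: → [16,21); WM=16
i=13 t=21 v=1: → [20,25); WM=18; [12,17) fires=5
i=14 t=19 v=1: → [16,21); WM=18
i=15 t=21 v=4: → [20,25); WM=18
i=16 t=19 v=9: → [16,21); WM=18
i=17 t=21 v=2: → [20,25); WM=18
i=18 t=26 v=1: → [24,29); WM=23; [16,21) fires=9
i=19 t=25 v=4: → [24,29); WM=23
i=20 t=27 v=2: → [24,29); WM=24
i=21 t=21 v=4: DROP (t<24-2); WM=24
i=22 t=24 v=7: → [24,29),[20,25); WM=24
i=23 t=28 v=1: → [28,33),[24,29); WM=25; [20,25) fires=4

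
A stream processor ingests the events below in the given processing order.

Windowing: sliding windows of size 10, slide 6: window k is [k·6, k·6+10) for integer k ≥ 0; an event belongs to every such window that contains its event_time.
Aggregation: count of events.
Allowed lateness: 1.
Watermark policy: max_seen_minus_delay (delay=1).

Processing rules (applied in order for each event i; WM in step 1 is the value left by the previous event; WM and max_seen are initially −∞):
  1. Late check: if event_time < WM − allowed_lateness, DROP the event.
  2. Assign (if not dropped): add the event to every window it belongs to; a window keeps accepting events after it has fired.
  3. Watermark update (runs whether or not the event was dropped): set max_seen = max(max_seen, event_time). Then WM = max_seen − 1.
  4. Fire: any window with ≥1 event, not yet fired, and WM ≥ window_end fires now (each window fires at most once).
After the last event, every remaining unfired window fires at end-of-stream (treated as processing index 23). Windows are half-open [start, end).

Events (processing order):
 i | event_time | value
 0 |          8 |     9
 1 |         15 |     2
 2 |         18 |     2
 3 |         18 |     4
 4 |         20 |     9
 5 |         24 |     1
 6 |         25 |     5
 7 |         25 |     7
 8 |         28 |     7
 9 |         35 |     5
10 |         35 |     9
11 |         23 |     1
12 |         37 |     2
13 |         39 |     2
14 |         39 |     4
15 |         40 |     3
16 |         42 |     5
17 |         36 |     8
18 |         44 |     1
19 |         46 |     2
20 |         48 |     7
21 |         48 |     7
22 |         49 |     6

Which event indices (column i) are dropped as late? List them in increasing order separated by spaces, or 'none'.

i=0 t=8 v=9: → [6,16),[0,10); WM=7
i=1 t=15 v=2: → [12,22),[6,16); WM=14; [0,10) fires=1
i=2 t=18 v=2: → [18,28),[12,22); WM=17; [6,16) fires=2
i=3 t=18 v=4: → [18,28),[12,22); WM=17
i=4 t=20 v=9: → [18,28),[12,22); WM=19
i=5 t=24 v=1: → [24,34),[18,28); WM=23; [12,22) fires=4
i=6 t=25 v=5: → [24,34),[18,28); WM=24
i=7 t=25 v=7: → [24,34),[18,28); WM=24
i=8 t=28 v=7: → [24,34); WM=27
i=9 t=35 v=5: → [30,40); WM=34; [18,28) fires=6 [24,34) fires=4
i=10 t=35 v=9: → [30,40); WM=34
i=11 t=23 v=1: DROP (t<34-1); WM=34
i=12 t=37 v=2: → [36,46),[30,40); WM=36
i=13 t=39 v=2: → [36,46),[30,40); WM=38
i=14 t=39 v=4: → [36,46),[30,40); WM=38
i=15 t=40 v=3: → [36,46); WM=39
i=16 t=42 v=5: → [42,52),[36,46); WM=41; [30,40) fires=5
i=17 t=36 v=8: DROP (t<41-1); WM=41
i=18 t=44 v=1: → [42,52),[36,46); WM=43
i=19 t=46 v=2: → [42,52); WM=45
i=20 t=48 v=7: → [48,58),[42,52); WM=47; [36,46) fires=6
i=21 t=48 v=7: → [48,58),[42,52); WM=47
i=22 t=49 v=6: → [48,58),[42,52); WM=48

11 17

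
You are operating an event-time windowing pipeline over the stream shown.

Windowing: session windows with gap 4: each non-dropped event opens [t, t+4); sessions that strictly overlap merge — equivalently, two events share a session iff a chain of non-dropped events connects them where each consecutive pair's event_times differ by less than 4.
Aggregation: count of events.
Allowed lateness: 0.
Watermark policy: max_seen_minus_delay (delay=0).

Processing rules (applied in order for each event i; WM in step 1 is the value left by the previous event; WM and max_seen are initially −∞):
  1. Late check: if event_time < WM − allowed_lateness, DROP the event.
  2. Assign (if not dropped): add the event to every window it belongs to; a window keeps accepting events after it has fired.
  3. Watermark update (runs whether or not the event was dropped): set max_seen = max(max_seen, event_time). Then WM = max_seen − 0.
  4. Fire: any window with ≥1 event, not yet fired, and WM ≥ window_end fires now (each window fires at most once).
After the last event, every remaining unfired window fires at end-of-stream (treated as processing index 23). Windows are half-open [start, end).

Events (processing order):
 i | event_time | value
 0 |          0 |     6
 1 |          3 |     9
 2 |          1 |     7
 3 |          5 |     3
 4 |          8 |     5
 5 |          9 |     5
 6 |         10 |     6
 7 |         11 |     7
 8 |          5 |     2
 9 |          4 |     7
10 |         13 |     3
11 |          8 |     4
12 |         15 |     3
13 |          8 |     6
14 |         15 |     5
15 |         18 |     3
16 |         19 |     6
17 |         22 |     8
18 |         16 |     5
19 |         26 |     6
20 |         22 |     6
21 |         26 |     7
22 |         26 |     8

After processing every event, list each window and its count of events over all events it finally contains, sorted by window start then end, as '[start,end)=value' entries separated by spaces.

i=0 t=0 v=6: → [0,4); WM=0
i=1 t=3 v=9: → [0,7); WM=3
i=2 t=1 v=7: DROP (t<3-0); WM=3
i=3 t=5 v=3: → [0,9); WM=5
i=4 t=8 v=5: → [0,12); WM=8
i=5 t=9 v=5: → [0,13); WM=9
i=6 t=10 v=6: → [0,14); WM=10
i=7 t=11 v=7: → [0,15); WM=11
i=8 t=5 v=2: DROP (t<11-0); WM=11
i=9 t=4 v=7: DROP (t<11-0); WM=11
i=10 t=13 v=3: → [0,17); WM=13
i=11 t=8 v=4: DROP (t<13-0); WM=13
i=12 t=15 v=3: → [0,19); WM=15
i=13 t=8 v=6: DROP (t<15-0); WM=15
i=14 t=15 v=5: → [0,19); WM=15
i=15 t=18 v=3: → [0,22); WM=18
i=16 t=19 v=6: → [0,23); WM=19
i=17 t=22 v=8: → [0,26); WM=22
i=18 t=16 v=5: DROP (t<22-0); WM=22
i=19 t=26 v=6: → [26,30); WM=26
i=20 t=22 v=6: DROP (t<26-0); WM=26
i=21 t=26 v=7: → [26,30); WM=26
i=22 t=26 v=8: → [26,30); WM=26

[0,26)=13 [26,30)=3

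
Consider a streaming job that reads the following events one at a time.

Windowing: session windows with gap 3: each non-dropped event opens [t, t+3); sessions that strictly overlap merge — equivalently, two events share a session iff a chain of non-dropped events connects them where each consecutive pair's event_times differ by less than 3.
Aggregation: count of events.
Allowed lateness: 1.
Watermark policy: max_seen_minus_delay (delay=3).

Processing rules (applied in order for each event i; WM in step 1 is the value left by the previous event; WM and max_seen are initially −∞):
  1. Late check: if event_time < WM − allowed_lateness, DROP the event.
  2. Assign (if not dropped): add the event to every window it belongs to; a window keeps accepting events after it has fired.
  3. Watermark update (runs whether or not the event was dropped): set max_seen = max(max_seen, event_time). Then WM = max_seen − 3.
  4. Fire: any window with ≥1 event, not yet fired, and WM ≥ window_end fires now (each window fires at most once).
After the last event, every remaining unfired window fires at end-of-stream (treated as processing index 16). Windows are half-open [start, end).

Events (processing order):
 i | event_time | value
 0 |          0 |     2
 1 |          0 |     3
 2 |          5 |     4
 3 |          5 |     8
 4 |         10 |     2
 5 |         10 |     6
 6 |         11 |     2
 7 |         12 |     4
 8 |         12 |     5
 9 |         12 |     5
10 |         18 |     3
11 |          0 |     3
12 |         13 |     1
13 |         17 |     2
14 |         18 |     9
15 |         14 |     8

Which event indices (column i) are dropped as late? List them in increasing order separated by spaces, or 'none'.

11 12

i=0 t=0 v=2: → [0,3); WM=-3
i=1 t=0 v=3: → [0,3); WM=-3
i=2 t=5 v=4: → [5,8); WM=2
i=3 t=5 v=8: → [5,8); WM=2
i=4 t=10 v=2: → [10,13); WM=7
i=5 t=10 v=6: → [10,13); WM=7
i=6 t=11 v=2: → [10,14); WM=8
i=7 t=12 v=4: → [10,15); WM=9
i=8 t=12 v=5: → [10,15); WM=9
i=9 t=12 v=5: → [10,15); WM=9
i=10 t=18 v=3: → [18,21); WM=15
i=11 t=0 v=3: DROP (t<15-1); WM=15
i=12 t=13 v=1: DROP (t<15-1); WM=15
i=13 t=17 v=2: → [17,21); WM=15
i=14 t=18 v=9: → [17,21); WM=15
i=15 t=14 v=8: → [10,17); WM=15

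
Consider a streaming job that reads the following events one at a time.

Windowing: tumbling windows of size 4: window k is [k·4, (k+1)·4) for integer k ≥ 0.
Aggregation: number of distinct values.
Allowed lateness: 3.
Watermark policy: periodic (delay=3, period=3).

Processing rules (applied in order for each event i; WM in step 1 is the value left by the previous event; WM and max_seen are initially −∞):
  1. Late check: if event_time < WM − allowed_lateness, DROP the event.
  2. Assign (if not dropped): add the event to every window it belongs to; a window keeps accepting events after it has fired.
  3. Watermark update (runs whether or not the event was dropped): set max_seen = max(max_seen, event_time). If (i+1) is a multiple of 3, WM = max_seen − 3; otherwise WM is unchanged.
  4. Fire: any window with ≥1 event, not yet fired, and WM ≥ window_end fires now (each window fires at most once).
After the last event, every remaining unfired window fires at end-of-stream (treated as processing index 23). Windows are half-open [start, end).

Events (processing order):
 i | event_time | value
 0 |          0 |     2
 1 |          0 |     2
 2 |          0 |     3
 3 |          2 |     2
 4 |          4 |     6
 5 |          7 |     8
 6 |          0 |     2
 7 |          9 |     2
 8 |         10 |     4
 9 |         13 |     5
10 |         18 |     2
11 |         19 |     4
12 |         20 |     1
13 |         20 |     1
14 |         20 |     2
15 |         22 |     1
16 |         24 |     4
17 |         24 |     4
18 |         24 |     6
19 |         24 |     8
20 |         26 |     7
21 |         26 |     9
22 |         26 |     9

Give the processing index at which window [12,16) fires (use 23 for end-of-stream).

i=0 t=0 v=2: → [0,4); WM=−∞
i=1 t=0 v=2: → [0,4); WM=−∞
i=2 t=0 v=3: → [0,4); WM=-3
i=3 t=2 v=2: → [0,4); WM=-3
i=4 t=4 v=6: → [4,8); WM=-3
i=5 t=7 v=8: → [4,8); WM=4; [0,4) fires=2
i=6 t=0 v=2: DROP (t<4-3); WM=4
i=7 t=9 v=2: → [8,12); WM=4
i=8 t=10 v=4: → [8,12); WM=7
i=9 t=13 v=5: → [12,16); WM=7
i=10 t=18 v=2: → [16,20); WM=7
i=11 t=19 v=4: → [16,20); WM=16; [4,8) fires=2 [8,12) fires=2 [12,16) fires=1
i=12 t=20 v=1: → [20,24); WM=16
i=13 t=20 v=1: → [20,24); WM=16
i=14 t=20 v=2: → [20,24); WM=17
i=15 t=22 v=1: → [20,24); WM=17
i=16 t=24 v=4: → [24,28); WM=17
i=17 t=24 v=4: → [24,28); WM=21; [16,20) fires=2
i=18 t=24 v=6: → [24,28); WM=21
i=19 t=24 v=8: → [24,28); WM=21
i=20 t=26 v=7: → [24,28); WM=23
i=21 t=26 v=9: → [24,28); WM=23
i=22 t=26 v=9: → [24,28); WM=23

11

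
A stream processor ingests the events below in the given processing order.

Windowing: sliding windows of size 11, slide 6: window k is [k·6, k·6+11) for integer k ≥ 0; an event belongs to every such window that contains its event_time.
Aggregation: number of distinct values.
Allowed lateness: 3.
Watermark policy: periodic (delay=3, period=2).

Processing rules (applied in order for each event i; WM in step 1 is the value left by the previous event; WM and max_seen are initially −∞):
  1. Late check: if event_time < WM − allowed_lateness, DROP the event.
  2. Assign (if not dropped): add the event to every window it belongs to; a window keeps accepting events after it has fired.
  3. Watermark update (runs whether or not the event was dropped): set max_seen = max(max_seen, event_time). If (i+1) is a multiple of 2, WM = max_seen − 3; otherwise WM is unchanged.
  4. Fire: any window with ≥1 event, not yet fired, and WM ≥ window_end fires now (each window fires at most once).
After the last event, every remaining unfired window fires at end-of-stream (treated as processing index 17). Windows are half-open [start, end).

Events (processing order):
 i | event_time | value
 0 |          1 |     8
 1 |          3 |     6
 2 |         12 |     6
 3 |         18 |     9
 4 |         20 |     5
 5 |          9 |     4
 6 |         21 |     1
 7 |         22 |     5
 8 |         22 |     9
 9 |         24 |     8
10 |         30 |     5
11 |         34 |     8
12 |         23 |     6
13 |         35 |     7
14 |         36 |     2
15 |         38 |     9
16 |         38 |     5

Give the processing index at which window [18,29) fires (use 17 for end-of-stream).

i=0 t=1 v=8: → [0,11); WM=−∞
i=1 t=3 v=6: → [0,11); WM=0
i=2 t=12 v=6: → [12,23),[6,17); WM=0
i=3 t=18 v=9: → [18,29),[12,23); WM=15; [0,11) fires=2
i=4 t=20 v=5: → [18,29),[12,23); WM=15
i=5 t=9 v=4: DROP (t<15-3); WM=17; [6,17) fires=1
i=6 t=21 v=1: → [18,29),[12,23); WM=17
i=7 t=22 v=5: → [18,29),[12,23); WM=19
i=8 t=22 v=9: → [18,29),[12,23); WM=19
i=9 t=24 v=8: → [24,35),[18,29); WM=21
i=10 t=30 v=5: → [30,41),[24,35); WM=21
i=11 t=34 v=8: → [30,41),[24,35); WM=31; [12,23) fires=4 [18,29) fires=4
i=12 t=23 v=6: DROP (t<31-3); WM=31
i=13 t=35 v=7: → [30,41); WM=32
i=14 t=36 v=2: → [36,47),[30,41); WM=32
i=15 t=38 v=9: → [36,47),[30,41); WM=35; [24,35) fires=2
i=16 t=38 v=5: → [36,47),[30,41); WM=35

11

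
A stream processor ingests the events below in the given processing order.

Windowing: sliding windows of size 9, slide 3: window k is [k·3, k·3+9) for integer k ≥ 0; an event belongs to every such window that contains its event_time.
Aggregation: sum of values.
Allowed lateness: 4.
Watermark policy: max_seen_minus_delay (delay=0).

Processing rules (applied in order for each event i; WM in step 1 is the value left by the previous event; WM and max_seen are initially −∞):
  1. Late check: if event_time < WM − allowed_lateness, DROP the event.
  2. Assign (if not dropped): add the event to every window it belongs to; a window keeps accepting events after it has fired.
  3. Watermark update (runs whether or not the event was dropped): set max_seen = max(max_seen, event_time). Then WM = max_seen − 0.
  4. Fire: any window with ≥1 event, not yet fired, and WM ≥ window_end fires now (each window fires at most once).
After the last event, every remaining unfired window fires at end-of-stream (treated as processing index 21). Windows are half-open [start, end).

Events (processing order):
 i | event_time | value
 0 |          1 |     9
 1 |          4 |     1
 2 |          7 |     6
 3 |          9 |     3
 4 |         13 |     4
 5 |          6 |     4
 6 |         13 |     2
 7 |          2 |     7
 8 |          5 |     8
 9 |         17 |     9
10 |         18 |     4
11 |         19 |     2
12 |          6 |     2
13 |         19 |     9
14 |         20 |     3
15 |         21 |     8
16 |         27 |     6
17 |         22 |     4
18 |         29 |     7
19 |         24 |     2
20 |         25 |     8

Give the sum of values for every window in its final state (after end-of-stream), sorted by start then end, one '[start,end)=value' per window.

[0,9)=16 [3,12)=10 [6,15)=15 [9,18)=18 [12,21)=33 [15,24)=35 [18,27)=34 [21,30)=29 [24,33)=21 [27,36)=13

i=0 t=1 v=9: → [0,9); WM=1
i=1 t=4 v=1: → [3,12),[0,9); WM=4
i=2 t=7 v=6: → [6,15),[3,12),[0,9); WM=7
i=3 t=9 v=3: → [9,18),[6,15),[3,12); WM=9; [0,9) fires=16
i=4 t=13 v=4: → [12,21),[9,18),[6,15); WM=13; [3,12) fires=10
i=5 t=6 v=4: DROP (t<13-4); WM=13
i=6 t=13 v=2: → [12,21),[9,18),[6,15); WM=13
i=7 t=2 v=7: DROP (t<13-4); WM=13
i=8 t=5 v=8: DROP (t<13-4); WM=13
i=9 t=17 v=9: → [15,24),[12,21),[9,18); WM=17; [6,15) fires=15
i=10 t=18 v=4: → [18,27),[15,24),[12,21); WM=18; [9,18) fires=18
i=11 t=19 v=2: → [18,27),[15,24),[12,21); WM=19
i=12 t=6 v=2: DROP (t<19-4); WM=19
i=13 t=19 v=9: → [18,27),[15,24),[12,21); WM=19
i=14 t=20 v=3: → [18,27),[15,24),[12,21); WM=20
i=15 t=21 v=8: → [21,30),[18,27),[15,24); WM=21; [12,21) fires=33
i=16 t=27 v=6: → [27,36),[24,33),[21,30); WM=27; [15,24) fires=35 [18,27) fires=26
i=17 t=22 v=4: DROP (t<27-4); WM=27
i=18 t=29 v=7: → [27,36),[24,33),[21,30); WM=29
i=19 t=24 v=2: DROP (t<29-4); WM=29
i=20 t=25 v=8: → [24,33),[21,30),[18,27); WM=29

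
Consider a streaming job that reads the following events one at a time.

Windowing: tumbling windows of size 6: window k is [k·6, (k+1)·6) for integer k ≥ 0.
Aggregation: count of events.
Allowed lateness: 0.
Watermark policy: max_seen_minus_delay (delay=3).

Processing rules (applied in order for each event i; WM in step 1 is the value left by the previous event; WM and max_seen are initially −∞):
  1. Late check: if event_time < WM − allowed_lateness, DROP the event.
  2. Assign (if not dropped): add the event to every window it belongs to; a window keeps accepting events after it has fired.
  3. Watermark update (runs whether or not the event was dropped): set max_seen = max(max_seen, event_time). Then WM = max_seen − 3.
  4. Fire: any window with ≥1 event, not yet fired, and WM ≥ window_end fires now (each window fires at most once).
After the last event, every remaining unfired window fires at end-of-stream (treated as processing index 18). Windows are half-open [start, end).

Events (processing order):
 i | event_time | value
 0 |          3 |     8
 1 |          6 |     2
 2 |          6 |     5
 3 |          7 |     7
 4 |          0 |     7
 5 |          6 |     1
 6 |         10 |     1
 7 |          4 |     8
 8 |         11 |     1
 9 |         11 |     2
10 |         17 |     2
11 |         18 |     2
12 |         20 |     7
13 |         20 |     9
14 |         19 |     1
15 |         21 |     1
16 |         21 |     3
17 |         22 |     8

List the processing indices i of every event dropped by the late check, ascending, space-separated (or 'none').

i=0 t=3 v=8: → [0,6); WM=0
i=1 t=6 v=2: → [6,12); WM=3
i=2 t=6 v=5: → [6,12); WM=3
i=3 t=7 v=7: → [6,12); WM=4
i=4 t=0 v=7: DROP (t<4-0); WM=4
i=5 t=6 v=1: → [6,12); WM=4
i=6 t=10 v=1: → [6,12); WM=7; [0,6) fires=1
i=7 t=4 v=8: DROP (t<7-0); WM=7
i=8 t=11 v=1: → [6,12); WM=8
i=9 t=11 v=2: → [6,12); WM=8
i=10 t=17 v=2: → [12,18); WM=14; [6,12) fires=7
i=11 t=18 v=2: → [18,24); WM=15
i=12 t=20 v=7: → [18,24); WM=17
i=13 t=20 v=9: → [18,24); WM=17
i=14 t=19 v=1: → [18,24); WM=17
i=15 t=21 v=1: → [18,24); WM=18; [12,18) fires=1
i=16 t=21 v=3: → [18,24); WM=18
i=17 t=22 v=8: → [18,24); WM=19

4 7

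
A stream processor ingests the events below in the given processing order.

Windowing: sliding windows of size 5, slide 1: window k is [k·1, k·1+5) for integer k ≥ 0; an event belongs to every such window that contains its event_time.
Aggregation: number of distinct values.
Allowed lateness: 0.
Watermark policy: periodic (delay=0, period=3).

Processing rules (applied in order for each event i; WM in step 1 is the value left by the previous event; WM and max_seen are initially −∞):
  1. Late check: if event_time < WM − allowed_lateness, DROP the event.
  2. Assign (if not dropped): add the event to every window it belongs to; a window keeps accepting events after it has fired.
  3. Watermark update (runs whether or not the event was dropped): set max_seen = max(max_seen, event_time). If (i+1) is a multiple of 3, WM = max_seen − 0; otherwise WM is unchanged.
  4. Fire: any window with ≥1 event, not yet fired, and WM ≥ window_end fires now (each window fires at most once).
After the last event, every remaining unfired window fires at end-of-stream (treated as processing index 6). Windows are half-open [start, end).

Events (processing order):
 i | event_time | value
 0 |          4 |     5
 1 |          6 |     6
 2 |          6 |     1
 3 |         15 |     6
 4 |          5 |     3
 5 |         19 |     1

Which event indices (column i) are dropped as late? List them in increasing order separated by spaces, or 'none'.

4

i=0 t=4 v=5: → [4,9),[3,8),[2,7),[1,6),[0,5); WM=−∞
i=1 t=6 v=6: → [6,11),[5,10),[4,9),[3,8),[2,7); WM=−∞
i=2 t=6 v=1: → [6,11),[5,10),[4,9),[3,8),[2,7); WM=6; [0,5) fires=1 [1,6) fires=1
i=3 t=15 v=6: → [15,20),[14,19),[13,18),[12,17),[11,16); WM=6
i=4 t=5 v=3: DROP (t<6-0); WM=6
i=5 t=19 v=1: → [19,24),[18,23),[17,22),[16,21),[15,20); WM=19; [2,7) fires=3 [3,8) fires=3 [4,9) fires=3 [5,10) fires=2 [6,11) fires=2 [11,16) fires=1 [12,17) fires=1 [13,18) fires=1 [14,19) fires=1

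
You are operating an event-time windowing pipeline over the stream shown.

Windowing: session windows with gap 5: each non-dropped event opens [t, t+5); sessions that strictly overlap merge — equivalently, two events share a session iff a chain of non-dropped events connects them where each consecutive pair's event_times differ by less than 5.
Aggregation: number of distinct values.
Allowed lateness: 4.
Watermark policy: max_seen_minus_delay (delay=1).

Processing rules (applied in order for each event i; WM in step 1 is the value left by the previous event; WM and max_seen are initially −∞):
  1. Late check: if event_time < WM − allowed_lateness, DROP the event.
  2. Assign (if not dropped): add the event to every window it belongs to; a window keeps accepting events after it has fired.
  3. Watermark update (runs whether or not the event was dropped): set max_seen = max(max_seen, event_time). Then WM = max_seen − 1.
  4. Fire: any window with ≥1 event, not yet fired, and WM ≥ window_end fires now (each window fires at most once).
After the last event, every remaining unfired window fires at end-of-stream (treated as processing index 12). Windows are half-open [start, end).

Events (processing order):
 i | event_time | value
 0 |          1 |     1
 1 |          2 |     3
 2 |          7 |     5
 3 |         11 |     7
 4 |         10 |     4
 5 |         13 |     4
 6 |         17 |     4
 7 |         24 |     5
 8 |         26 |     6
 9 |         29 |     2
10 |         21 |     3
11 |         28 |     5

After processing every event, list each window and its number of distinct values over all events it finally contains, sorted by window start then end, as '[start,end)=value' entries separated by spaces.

i=0 t=1 v=1: → [1,6); WM=0
i=1 t=2 v=3: → [1,7); WM=1
i=2 t=7 v=5: → [7,12); WM=6
i=3 t=11 v=7: → [7,16); WM=10
i=4 t=10 v=4: → [7,16); WM=10
i=5 t=13 v=4: → [7,18); WM=12
i=6 t=17 v=4: → [7,22); WM=16
i=7 t=24 v=5: → [24,29); WM=23
i=8 t=26 v=6: → [24,31); WM=25
i=9 t=29 v=2: → [24,34); WM=28
i=10 t=21 v=3: DROP (t<28-4); WM=28
i=11 t=28 v=5: → [24,34); WM=28

[1,7)=2 [7,22)=3 [24,34)=3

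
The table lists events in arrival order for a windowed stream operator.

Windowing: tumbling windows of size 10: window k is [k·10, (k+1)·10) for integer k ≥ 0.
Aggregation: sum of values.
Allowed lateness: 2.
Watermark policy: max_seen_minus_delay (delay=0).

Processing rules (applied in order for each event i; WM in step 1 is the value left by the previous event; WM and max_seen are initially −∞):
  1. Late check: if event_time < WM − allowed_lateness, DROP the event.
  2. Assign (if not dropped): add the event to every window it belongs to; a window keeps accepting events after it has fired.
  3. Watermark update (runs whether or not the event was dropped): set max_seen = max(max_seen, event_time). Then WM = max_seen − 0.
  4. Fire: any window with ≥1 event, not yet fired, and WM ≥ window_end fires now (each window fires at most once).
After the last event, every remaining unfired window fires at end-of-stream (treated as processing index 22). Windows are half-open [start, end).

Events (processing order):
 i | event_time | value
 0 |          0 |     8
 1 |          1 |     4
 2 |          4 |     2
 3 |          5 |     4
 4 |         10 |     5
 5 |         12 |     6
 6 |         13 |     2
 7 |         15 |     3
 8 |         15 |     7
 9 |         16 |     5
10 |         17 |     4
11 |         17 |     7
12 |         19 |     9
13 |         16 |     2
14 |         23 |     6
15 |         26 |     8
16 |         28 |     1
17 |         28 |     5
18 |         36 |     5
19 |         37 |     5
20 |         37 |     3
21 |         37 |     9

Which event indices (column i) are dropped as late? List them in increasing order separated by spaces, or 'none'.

13

i=0 t=0 v=8: → [0,10); WM=0
i=1 t=1 v=4: → [0,10); WM=1
i=2 t=4 v=2: → [0,10); WM=4
i=3 t=5 v=4: → [0,10); WM=5
i=4 t=10 v=5: → [10,20); WM=10; [0,10) fires=18
i=5 t=12 v=6: → [10,20); WM=12
i=6 t=13 v=2: → [10,20); WM=13
i=7 t=15 v=3: → [10,20); WM=15
i=8 t=15 v=7: → [10,20); WM=15
i=9 t=16 v=5: → [10,20); WM=16
i=10 t=17 v=4: → [10,20); WM=17
i=11 t=17 v=7: → [10,20); WM=17
i=12 t=19 v=9: → [10,20); WM=19
i=13 t=16 v=2: DROP (t<19-2); WM=19
i=14 t=23 v=6: → [20,30); WM=23; [10,20) fires=48
i=15 t=26 v=8: → [20,30); WM=26
i=16 t=28 v=1: → [20,30); WM=28
i=17 t=28 v=5: → [20,30); WM=28
i=18 t=36 v=5: → [30,40); WM=36; [20,30) fires=20
i=19 t=37 v=5: → [30,40); WM=37
i=20 t=37 v=3: → [30,40); WM=37
i=21 t=37 v=9: → [30,40); WM=37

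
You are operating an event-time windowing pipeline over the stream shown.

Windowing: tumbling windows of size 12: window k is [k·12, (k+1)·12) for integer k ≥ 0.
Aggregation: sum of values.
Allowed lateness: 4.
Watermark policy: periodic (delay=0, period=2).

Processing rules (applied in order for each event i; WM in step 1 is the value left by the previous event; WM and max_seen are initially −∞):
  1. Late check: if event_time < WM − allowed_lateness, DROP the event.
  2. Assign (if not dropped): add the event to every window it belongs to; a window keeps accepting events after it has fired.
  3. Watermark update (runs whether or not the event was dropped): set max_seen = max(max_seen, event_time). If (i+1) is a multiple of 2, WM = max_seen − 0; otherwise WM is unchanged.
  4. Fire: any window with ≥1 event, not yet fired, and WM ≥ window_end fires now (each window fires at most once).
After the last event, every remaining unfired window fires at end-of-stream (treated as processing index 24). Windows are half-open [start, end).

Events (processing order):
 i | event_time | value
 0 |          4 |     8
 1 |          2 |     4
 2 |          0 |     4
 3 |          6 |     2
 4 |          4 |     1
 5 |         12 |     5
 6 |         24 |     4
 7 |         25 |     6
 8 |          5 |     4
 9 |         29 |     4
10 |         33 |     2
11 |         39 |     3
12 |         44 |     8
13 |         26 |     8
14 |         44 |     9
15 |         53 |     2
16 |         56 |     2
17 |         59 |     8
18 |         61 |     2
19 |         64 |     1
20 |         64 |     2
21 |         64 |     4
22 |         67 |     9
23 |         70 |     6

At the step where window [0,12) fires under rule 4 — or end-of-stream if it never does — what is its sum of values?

i=0 t=4 v=8: → [0,12); WM=−∞
i=1 t=2 v=4: → [0,12); WM=4
i=2 t=0 v=4: → [0,12); WM=4
i=3 t=6 v=2: → [0,12); WM=6
i=4 t=4 v=1: → [0,12); WM=6
i=5 t=12 v=5: → [12,24); WM=12; [0,12) fires=19
i=6 t=24 v=4: → [24,36); WM=12
i=7 t=25 v=6: → [24,36); WM=25; [12,24) fires=5
i=8 t=5 v=4: DROP (t<25-4); WM=25
i=9 t=29 v=4: → [24,36); WM=29
i=10 t=33 v=2: → [24,36); WM=29
i=11 t=39 v=3: → [36,48); WM=39; [24,36) fires=16
i=12 t=44 v=8: → [36,48); WM=39
i=13 t=26 v=8: DROP (t<39-4); WM=44
i=14 t=44 v=9: → [36,48); WM=44
i=15 t=53 v=2: → [48,60); WM=53; [36,48) fires=20
i=16 t=56 v=2: → [48,60); WM=53
i=17 t=59 v=8: → [48,60); WM=59
i=18 t=61 v=2: → [60,72); WM=59
i=19 t=64 v=1: → [60,72); WM=64; [48,60) fires=12
i=20 t=64 v=2: → [60,72); WM=64
i=21 t=64 v=4: → [60,72); WM=64
i=22 t=67 v=9: → [60,72); WM=64
i=23 t=70 v=6: → [60,72); WM=70

19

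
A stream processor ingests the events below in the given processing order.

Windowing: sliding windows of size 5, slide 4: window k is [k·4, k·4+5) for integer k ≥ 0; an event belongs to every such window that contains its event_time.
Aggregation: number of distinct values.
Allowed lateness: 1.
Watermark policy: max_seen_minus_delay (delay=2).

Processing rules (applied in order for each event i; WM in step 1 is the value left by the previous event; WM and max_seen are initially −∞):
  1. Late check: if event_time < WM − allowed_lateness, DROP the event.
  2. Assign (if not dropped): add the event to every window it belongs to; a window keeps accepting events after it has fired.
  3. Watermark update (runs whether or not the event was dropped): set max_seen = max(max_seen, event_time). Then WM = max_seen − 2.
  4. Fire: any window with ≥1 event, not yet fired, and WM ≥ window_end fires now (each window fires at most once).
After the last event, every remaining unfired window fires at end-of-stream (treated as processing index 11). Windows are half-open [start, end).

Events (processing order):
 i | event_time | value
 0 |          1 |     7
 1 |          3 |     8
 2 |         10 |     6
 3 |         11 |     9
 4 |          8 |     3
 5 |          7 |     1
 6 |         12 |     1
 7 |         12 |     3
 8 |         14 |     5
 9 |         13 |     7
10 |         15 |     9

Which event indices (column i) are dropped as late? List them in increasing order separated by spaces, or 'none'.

5

i=0 t=1 v=7: → [0,5); WM=-1
i=1 t=3 v=8: → [0,5); WM=1
i=2 t=10 v=6: → [8,13); WM=8; [0,5) fires=2
i=3 t=11 v=9: → [8,13); WM=9
i=4 t=8 v=3: → [8,13),[4,9); WM=9; [4,9) fires=1
i=5 t=7 v=1: DROP (t<9-1); WM=9
i=6 t=12 v=1: → [12,17),[8,13); WM=10
i=7 t=12 v=3: → [12,17),[8,13); WM=10
i=8 t=14 v=5: → [12,17); WM=12
i=9 t=13 v=7: → [12,17); WM=12
i=10 t=15 v=9: → [12,17); WM=13; [8,13) fires=4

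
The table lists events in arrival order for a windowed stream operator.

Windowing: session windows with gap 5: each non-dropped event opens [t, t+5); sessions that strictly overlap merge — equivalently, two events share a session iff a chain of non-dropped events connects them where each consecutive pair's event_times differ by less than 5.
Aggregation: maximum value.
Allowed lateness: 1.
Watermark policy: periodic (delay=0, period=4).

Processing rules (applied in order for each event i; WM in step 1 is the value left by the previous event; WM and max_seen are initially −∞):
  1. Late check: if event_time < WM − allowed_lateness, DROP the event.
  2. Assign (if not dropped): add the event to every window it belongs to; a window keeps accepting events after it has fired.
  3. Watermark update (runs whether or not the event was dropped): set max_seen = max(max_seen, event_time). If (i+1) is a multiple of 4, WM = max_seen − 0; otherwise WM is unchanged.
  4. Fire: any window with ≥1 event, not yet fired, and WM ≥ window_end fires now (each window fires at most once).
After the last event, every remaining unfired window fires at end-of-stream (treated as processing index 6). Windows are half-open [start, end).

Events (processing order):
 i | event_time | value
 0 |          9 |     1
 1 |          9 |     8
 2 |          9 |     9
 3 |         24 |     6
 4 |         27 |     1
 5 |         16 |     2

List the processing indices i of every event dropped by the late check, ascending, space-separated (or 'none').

i=0 t=9 v=1: → [9,14); WM=−∞
i=1 t=9 v=8: → [9,14); WM=−∞
i=2 t=9 v=9: → [9,14); WM=−∞
i=3 t=24 v=6: → [24,29); WM=24
i=4 t=27 v=1: → [24,32); WM=24
i=5 t=16 v=2: DROP (t<24-1); WM=24

5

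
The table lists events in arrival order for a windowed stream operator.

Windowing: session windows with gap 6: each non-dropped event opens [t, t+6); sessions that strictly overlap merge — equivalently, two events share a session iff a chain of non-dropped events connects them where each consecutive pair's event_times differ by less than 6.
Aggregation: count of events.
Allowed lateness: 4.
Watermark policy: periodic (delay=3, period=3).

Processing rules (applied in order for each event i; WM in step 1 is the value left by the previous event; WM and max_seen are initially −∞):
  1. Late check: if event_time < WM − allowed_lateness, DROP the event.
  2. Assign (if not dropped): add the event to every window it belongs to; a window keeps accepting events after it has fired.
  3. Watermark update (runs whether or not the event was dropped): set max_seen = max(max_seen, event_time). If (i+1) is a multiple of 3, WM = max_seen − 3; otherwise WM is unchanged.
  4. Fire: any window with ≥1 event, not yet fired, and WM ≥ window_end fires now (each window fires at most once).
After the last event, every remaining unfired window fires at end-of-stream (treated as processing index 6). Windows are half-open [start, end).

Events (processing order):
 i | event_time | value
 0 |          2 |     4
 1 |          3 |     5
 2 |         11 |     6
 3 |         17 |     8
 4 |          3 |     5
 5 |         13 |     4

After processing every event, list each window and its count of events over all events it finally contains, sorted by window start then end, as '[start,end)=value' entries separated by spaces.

i=0 t=2 v=4: → [2,8); WM=−∞
i=1 t=3 v=5: → [2,9); WM=−∞
i=2 t=11 v=6: → [11,17); WM=8
i=3 t=17 v=8: → [17,23); WM=8
i=4 t=3 v=5: DROP (t<8-4); WM=8
i=5 t=13 v=4: → [11,23); WM=14

[2,9)=2 [11,23)=3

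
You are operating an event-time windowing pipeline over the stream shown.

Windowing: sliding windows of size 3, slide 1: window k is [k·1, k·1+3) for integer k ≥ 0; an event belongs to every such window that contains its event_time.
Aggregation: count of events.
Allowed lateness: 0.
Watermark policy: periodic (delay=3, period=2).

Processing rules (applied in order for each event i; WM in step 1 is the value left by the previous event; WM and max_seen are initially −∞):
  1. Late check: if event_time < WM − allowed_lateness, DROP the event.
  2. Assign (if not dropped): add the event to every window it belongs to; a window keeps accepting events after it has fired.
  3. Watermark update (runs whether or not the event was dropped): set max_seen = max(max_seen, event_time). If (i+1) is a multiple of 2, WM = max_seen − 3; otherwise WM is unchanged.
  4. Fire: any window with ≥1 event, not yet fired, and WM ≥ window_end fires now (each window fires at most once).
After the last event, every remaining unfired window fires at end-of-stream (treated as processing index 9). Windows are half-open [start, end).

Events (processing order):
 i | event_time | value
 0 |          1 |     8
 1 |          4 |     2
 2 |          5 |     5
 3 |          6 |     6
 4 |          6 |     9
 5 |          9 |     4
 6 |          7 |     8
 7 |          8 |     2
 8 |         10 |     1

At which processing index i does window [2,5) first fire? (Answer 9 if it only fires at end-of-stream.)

5

i=0 t=1 v=8: → [1,4),[0,3); WM=−∞
i=1 t=4 v=2: → [4,7),[3,6),[2,5); WM=1
i=2 t=5 v=5: → [5,8),[4,7),[3,6); WM=1
i=3 t=6 v=6: → [6,9),[5,8),[4,7); WM=3; [0,3) fires=1
i=4 t=6 v=9: → [6,9),[5,8),[4,7); WM=3
i=5 t=9 v=4: → [9,12),[8,11),[7,10); WM=6; [1,4) fires=1 [2,5) fires=1 [3,6) fires=2
i=6 t=7 v=8: → [7,10),[6,9),[5,8); WM=6
i=7 t=8 v=2: → [8,11),[7,10),[6,9); WM=6
i=8 t=10 v=1: → [10,13),[9,12),[8,11); WM=6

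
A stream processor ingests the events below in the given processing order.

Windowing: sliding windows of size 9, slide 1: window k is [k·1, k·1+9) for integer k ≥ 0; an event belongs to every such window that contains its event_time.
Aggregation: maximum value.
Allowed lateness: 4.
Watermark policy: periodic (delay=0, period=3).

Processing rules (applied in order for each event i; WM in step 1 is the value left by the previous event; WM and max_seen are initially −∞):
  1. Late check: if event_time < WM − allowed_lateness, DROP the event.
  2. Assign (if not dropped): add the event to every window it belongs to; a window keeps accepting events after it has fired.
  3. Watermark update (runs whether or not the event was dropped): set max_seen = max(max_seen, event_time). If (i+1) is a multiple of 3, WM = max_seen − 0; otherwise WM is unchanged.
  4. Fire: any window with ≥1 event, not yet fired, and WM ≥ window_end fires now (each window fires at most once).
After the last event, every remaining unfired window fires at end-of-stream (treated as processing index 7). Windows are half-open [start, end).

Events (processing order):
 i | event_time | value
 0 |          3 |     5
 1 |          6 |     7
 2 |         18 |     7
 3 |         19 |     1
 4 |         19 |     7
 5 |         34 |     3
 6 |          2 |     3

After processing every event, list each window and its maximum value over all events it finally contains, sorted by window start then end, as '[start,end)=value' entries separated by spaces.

i=0 t=3 v=5: → [3,12),[2,11),[1,10),[0,9); WM=−∞
i=1 t=6 v=7: → [6,15),[5,14),[4,13),[3,12),[2,11),[1,10),[0,9); WM=−∞
i=2 t=18 v=7: → [18,27),[17,26),[16,25),[15,24),[14,23),[13,22),[12,21),[11,20),[10,19); WM=18; [0,9) fires=7 [1,10) fires=7 [2,11) fires=7 [3,12) fires=7 [4,13) fires=7 [5,14) fires=7 [6,15) fires=7
i=3 t=19 v=1: → [19,28),[18,27),[17,26),[16,25),[15,24),[14,23),[13,22),[12,21),[11,20); WM=18
i=4 t=19 v=7: → [19,28),[18,27),[17,26),[16,25),[15,24),[14,23),[13,22),[12,21),[11,20); WM=18
i=5 t=34 v=3: → [34,43),[33,42),[32,41),[31,40),[30,39),[29,38),[28,37),[27,36),[26,35); WM=34; [10,19) fires=7 [11,20) fires=7 [12,21) fires=7 [13,22) fires=7 [14,23) fires=7 [15,24) fires=7 [16,25) fires=7 [17,26) fires=7 [18,27) fires=7 [19,28) fires=7
i=6 t=2 v=3: DROP (t<34-4); WM=34

[0,9)=7 [1,10)=7 [2,11)=7 [3,12)=7 [4,13)=7 [5,14)=7 [6,15)=7 [10,19)=7 [11,20)=7 [12,21)=7 [13,22)=7 [14,23)=7 [15,24)=7 [16,25)=7 [17,26)=7 [18,27)=7 [19,28)=7 [26,35)=3 [27,36)=3 [28,37)=3 [29,38)=3 [30,39)=3 [31,40)=3 [32,41)=3 [33,42)=3 [34,43)=3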